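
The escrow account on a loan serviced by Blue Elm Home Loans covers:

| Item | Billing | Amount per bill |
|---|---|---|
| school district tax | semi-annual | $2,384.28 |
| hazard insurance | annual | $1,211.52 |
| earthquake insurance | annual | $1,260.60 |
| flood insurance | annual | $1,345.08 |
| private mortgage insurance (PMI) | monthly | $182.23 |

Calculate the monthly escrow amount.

School district tax = $2,384.28 × 2 = $4,768.56/yr
Hazard insurance = $1,211.52/yr
Earthquake insurance = $1,260.60/yr
Flood insurance = $1,345.08/yr
Private mortgage insurance (PMI) = $182.23 × 12 = $2,186.76/yr
Combined annual = $10,772.52
Base monthly escrow = $10,772.52 ÷ 12 = $897.71

$897.71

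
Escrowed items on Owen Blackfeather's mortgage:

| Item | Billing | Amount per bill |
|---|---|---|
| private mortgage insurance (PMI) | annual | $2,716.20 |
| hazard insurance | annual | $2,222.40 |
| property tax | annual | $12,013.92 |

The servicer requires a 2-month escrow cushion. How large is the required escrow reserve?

Private mortgage insurance (PMI) = $2,716.20/yr
Hazard insurance = $2,222.40/yr
Property tax = $12,013.92/yr
Yearly total = $16,952.52
Base monthly escrow = $16,952.52 / 12 = $1,412.71
Required cushion = 2 × $1,412.71 = $2,825.42

$2,825.42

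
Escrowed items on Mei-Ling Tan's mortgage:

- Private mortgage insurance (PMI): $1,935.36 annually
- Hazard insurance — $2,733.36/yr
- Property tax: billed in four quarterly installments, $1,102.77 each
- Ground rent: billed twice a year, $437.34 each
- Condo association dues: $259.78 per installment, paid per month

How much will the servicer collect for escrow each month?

$1,089.32

Private mortgage insurance (PMI) = $1,935.36 per year
Hazard insurance = $2,733.36 per year
Property tax = $1,102.77 × 4 = $4,411.08 per year
Ground rent = $437.34 × 2 = $874.68 per year
Condo association dues = $259.78 × 12 = $3,117.36 per year
Annual escrow total = $1,935.36 + $2,733.36 + $4,411.08 + $874.68 + $3,117.36 = $13,071.84
Base monthly escrow = $13,071.84 / 12 = $1,089.32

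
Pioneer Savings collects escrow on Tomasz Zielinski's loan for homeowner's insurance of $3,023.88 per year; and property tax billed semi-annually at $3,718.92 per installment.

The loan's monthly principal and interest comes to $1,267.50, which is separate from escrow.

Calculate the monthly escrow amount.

Homeowner's insurance: $3,023.88 per year
Property tax: $3,718.92 × 2 = $7,437.84 per year
Yearly total = $3,023.88 + $7,437.84 = $10,461.72
Per month = $10,461.72 / 12 = $871.81

$871.81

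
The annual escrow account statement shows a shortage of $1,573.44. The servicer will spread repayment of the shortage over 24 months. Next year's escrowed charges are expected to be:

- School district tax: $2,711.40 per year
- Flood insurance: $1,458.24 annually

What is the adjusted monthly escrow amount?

$413.03

School district tax: $2,711.40 per year
Flood insurance: $1,458.24 per year
Yearly total = $4,169.64
Per month = $4,169.64 ÷ 12 = $347.47
Monthly shortage recovery: $1,573.44 / 24 = $65.56
Adjusted monthly = $347.47 + $65.56 = $413.03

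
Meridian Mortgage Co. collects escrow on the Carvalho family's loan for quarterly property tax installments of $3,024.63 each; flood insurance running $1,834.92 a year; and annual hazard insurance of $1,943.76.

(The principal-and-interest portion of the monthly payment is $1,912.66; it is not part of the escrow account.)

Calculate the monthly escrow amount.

Property tax = $3,024.63 × 4 = $12,098.52 per year
Flood insurance = $1,834.92 per year
Hazard insurance = $1,943.76 per year
Annual escrow total = $12,098.52 + $1,834.92 + $1,943.76 = $15,877.20
Base monthly escrow = $15,877.20 / 12 = $1,323.10

$1,323.10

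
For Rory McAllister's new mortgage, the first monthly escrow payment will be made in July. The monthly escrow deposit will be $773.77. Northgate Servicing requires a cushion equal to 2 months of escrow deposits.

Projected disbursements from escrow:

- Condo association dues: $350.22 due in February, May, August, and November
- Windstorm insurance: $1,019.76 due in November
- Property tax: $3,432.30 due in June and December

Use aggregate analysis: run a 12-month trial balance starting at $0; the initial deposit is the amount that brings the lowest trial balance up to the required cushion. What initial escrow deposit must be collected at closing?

Cushion = 2 × $773.77 = $1,547.54
Trial balance (start $0, +$773.77 each month, − disbursements):
  Jul: +$773.77 → $773.77
  Aug: +$773.77 − $350.22 → $1,197.32
  Sep: +$773.77 → $1,971.09
  Oct: +$773.77 → $2,744.86
  Nov: +$773.77 − $1,369.98 → $2,148.65
  Dec: +$773.77 − $3,432.30 → -$509.88
  Jan: +$773.77 → $263.89
  Feb: +$773.77 − $350.22 → $687.44
  Mar: +$773.77 → $1,461.21
  Apr: +$773.77 → $2,234.98
  May: +$773.77 − $350.22 → $2,658.53
  Jun: +$773.77 − $3,432.30 → $0.00
Lowest trial balance = -$509.88 (Dec)
Initial deposit = cushion − low point = $1,547.54 − (-$509.88) = $2,057.42

$2,057.42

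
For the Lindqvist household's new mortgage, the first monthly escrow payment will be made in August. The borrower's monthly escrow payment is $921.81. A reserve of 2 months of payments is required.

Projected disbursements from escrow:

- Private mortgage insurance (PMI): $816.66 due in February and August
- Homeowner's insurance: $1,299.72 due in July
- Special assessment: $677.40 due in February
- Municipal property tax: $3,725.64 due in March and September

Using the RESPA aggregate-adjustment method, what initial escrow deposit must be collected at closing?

Cushion = 2 × $921.81 = $1,843.62
Trial balance (start $0, +$921.81 each month, − disbursements):
  Aug: +$921.81 − $816.66 → $105.15
  Sep: +$921.81 − $3,725.64 → -$2,698.68
  Oct: +$921.81 → -$1,776.87
  Nov: +$921.81 → -$855.06
  Dec: +$921.81 → $66.75
  Jan: +$921.81 → $988.56
  Feb: +$921.81 − $1,494.06 → $416.31
  Mar: +$921.81 − $3,725.64 → -$2,387.52
  Apr: +$921.81 → -$1,465.71
  May: +$921.81 → -$543.90
  Jun: +$921.81 → $377.91
  Jul: +$921.81 − $1,299.72 → $0.00
Lowest trial balance = -$2,698.68 (Sep)
Initial deposit = cushion − low point = $1,843.62 − (-$2,698.68) = $4,542.30

$4,542.30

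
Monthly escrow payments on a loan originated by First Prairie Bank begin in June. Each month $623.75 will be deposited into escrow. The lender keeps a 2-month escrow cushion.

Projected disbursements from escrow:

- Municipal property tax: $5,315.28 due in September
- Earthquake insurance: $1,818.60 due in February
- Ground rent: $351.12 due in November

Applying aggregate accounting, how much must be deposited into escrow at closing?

Cushion = 2 × $623.75 = $1,247.50
Trial balance (start $0, +$623.75 each month, − disbursements):
  Jun: +$623.75 → $623.75
  Jul: +$623.75 → $1,247.50
  Aug: +$623.75 → $1,871.25
  Sep: +$623.75 − $5,315.28 → -$2,820.28
  Oct: +$623.75 → -$2,196.53
  Nov: +$623.75 − $351.12 → -$1,923.90
  Dec: +$623.75 → -$1,300.15
  Jan: +$623.75 → -$676.40
  Feb: +$623.75 − $1,818.60 → -$1,871.25
  Mar: +$623.75 → -$1,247.50
  Apr: +$623.75 → -$623.75
  May: +$623.75 → $0.00
Lowest trial balance = -$2,820.28 (Sep)
Initial deposit = cushion − low point = $1,247.50 − (-$2,820.28) = $4,067.78

$4,067.78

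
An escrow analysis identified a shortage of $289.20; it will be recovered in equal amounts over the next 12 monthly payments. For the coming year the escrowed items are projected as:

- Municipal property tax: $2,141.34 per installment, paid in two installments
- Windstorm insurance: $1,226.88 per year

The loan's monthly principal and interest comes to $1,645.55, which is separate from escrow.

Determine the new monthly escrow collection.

$483.23

Municipal property tax: $2,141.34 × 2 = $4,282.68 annually
Windstorm insurance: $1,226.88 annually
Combined annual = $4,282.68 + $1,226.88 = $5,509.56
Per month = $5,509.56 ÷ 12 = $459.13
Shortage per month = $289.20 / 12 = $24.10
Adjusted monthly = $459.13 + $24.10 = $483.23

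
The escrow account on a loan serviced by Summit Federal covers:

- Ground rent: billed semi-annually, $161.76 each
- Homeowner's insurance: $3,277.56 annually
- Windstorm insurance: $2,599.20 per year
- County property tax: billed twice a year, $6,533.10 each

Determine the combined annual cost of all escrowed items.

Ground rent — $161.76 × 2 = $323.52 annually
Homeowner's insurance — $3,277.56 annually
Windstorm insurance — $2,599.20 annually
County property tax — $6,533.10 × 2 = $13,066.20 annually
Total annual escrow = $19,266.48

$19,266.48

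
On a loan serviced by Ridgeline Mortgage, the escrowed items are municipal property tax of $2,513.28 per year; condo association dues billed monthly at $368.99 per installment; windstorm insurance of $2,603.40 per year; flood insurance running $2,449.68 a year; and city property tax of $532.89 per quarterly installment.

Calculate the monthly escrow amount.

$1,177.15

Municipal property tax — $2,513.28 per year
Condo association dues — $368.99 × 12 = $4,427.88 per year
Windstorm insurance — $2,603.40 per year
Flood insurance — $2,449.68 per year
City property tax — $532.89 × 4 = $2,131.56 per year
Annual escrow total = $2,513.28 + $4,427.88 + $2,603.40 + $2,449.68 + $2,131.56 = $14,125.80
Per month = $14,125.80 ÷ 12 = $1,177.15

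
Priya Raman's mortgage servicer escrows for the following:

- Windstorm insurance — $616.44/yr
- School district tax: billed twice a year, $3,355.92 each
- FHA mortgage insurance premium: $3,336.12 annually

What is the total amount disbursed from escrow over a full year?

$10,664.40

Windstorm insurance — $616.44 annually
School district tax — $3,355.92 × 2 = $6,711.84 annually
FHA mortgage insurance premium — $3,336.12 annually
Combined annual = $616.44 + $6,711.84 + $3,336.12 = $10,664.40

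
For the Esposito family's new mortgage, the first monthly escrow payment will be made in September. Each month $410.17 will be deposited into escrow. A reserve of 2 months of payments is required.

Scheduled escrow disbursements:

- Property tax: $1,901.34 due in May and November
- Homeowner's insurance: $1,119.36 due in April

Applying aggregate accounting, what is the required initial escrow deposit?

$2,050.85

Cushion = 2 × $410.17 = $820.34
Trial balance (start $0, +$410.17 each month, − disbursements):
  Sep: +$410.17 → $410.17
  Oct: +$410.17 → $820.34
  Nov: +$410.17 − $1,901.34 → -$670.83
  Dec: +$410.17 → -$260.66
  Jan: +$410.17 → $149.51
  Feb: +$410.17 → $559.68
  Mar: +$410.17 → $969.85
  Apr: +$410.17 − $1,119.36 → $260.66
  May: +$410.17 − $1,901.34 → -$1,230.51
  Jun: +$410.17 → -$820.34
  Jul: +$410.17 → -$410.17
  Aug: +$410.17 → $0.00
Lowest trial balance = -$1,230.51 (May)
Initial deposit = cushion − low point = $820.34 − (-$1,230.51) = $2,050.85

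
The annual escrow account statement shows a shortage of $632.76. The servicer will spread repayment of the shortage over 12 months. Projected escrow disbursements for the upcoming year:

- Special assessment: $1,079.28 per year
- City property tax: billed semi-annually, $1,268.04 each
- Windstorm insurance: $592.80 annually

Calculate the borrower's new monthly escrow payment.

Special assessment: $1,079.28 annually
City property tax: $1,268.04 × 2 = $2,536.08 annually
Windstorm insurance: $592.80 annually
Combined annual = $1,079.28 + $2,536.08 + $592.80 = $4,208.16
Base monthly escrow = $4,208.16 / 12 = $350.68
Monthly shortage recovery: $632.76 / 12 = $52.73
Adjusted monthly = $350.68 + $52.73 = $403.41

$403.41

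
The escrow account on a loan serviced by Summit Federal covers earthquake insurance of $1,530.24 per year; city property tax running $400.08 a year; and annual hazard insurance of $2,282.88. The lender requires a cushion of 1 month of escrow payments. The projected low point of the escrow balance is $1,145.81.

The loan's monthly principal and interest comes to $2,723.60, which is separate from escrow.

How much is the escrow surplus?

Earthquake insurance = $1,530.24 annually
City property tax = $400.08 annually
Hazard insurance = $2,282.88 annually
Annual escrow total = $4,213.20
Per month = $4,213.20 / 12 = $351.10
Required cushion = 1 × $351.10 = $351.10
Excess over cushion: $1,145.81 − $351.10 = $794.71

$794.71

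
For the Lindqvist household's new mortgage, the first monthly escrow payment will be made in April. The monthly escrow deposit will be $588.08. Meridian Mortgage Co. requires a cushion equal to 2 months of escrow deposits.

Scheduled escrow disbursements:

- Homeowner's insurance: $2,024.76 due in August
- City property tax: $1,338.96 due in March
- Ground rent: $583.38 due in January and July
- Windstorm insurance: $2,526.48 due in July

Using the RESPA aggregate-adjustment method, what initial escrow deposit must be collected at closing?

Cushion = 2 × $588.08 = $1,176.16
Trial balance (start $0, +$588.08 each month, − disbursements):
  Apr: +$588.08 → $588.08
  May: +$588.08 → $1,176.16
  Jun: +$588.08 → $1,764.24
  Jul: +$588.08 − $3,109.86 → -$757.54
  Aug: +$588.08 − $2,024.76 → -$2,194.22
  Sep: +$588.08 → -$1,606.14
  Oct: +$588.08 → -$1,018.06
  Nov: +$588.08 → -$429.98
  Dec: +$588.08 → $158.10
  Jan: +$588.08 − $583.38 → $162.80
  Feb: +$588.08 → $750.88
  Mar: +$588.08 − $1,338.96 → $0.00
Lowest trial balance = -$2,194.22 (Aug)
Initial deposit = cushion − low point = $1,176.16 − (-$2,194.22) = $3,370.38

$3,370.38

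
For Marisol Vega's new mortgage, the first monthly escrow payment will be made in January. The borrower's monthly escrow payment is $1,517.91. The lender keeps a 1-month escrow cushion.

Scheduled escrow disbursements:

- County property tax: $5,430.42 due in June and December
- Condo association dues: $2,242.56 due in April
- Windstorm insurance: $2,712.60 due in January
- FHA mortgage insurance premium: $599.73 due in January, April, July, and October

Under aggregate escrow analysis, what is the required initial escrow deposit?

Cushion = 1 × $1,517.91 = $1,517.91
Trial balance (start $0, +$1,517.91 each month, − disbursements):
  Jan: +$1,517.91 − $3,312.33 → -$1,794.42
  Feb: +$1,517.91 → -$276.51
  Mar: +$1,517.91 → $1,241.40
  Apr: +$1,517.91 − $2,842.29 → -$82.98
  May: +$1,517.91 → $1,434.93
  Jun: +$1,517.91 − $5,430.42 → -$2,477.58
  Jul: +$1,517.91 − $599.73 → -$1,559.40
  Aug: +$1,517.91 → -$41.49
  Sep: +$1,517.91 → $1,476.42
  Oct: +$1,517.91 − $599.73 → $2,394.60
  Nov: +$1,517.91 → $3,912.51
  Dec: +$1,517.91 − $5,430.42 → $0.00
Lowest trial balance = -$2,477.58 (Jun)
Initial deposit = cushion − low point = $1,517.91 − (-$2,477.58) = $3,995.49

$3,995.49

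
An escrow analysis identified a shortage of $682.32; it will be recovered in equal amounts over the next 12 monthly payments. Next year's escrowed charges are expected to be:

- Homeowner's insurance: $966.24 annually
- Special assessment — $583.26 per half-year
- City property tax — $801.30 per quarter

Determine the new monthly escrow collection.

Homeowner's insurance: $966.24
Special assessment: $583.26 × 2 = $1,166.52
City property tax: $801.30 × 4 = $3,205.20
Total annual escrow = $5,337.96
Monthly escrow = $5,337.96 ÷ 12 = $444.83
Monthly shortage recovery: $682.32 / 12 = $56.86
Adjusted monthly = $444.83 + $56.86 = $501.69

$501.69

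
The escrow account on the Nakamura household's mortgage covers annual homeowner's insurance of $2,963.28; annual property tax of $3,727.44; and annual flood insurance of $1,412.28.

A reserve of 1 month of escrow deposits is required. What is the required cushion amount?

Homeowner's insurance: $2,963.28 annually
Property tax: $3,727.44 annually
Flood insurance: $1,412.28 annually
Total per year = $8,103.00
Monthly escrow = $8,103.00 ÷ 12 = $675.25
Reserve = 1 × $675.25 = $675.25

$675.25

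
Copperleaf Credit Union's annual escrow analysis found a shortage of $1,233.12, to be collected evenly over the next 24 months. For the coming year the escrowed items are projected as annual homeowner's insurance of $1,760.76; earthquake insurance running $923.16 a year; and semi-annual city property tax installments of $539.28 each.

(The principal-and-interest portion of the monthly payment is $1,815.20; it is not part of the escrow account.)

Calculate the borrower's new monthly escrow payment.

$364.92

Homeowner's insurance: $1,760.76/yr
Earthquake insurance: $923.16/yr
City property tax: $539.28 × 2 = $1,078.56/yr
Yearly total = $3,762.48
Monthly escrow = $3,762.48 ÷ 12 = $313.54
Shortage spread = $1,233.12 ÷ 24 = $51.38/mo
New monthly escrow = $313.54 + $51.38 = $364.92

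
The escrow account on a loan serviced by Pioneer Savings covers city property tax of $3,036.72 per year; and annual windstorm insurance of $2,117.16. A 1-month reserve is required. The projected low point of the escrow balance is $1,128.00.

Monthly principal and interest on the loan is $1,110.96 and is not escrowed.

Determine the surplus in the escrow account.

City property tax — $3,036.72
Windstorm insurance — $2,117.16
Total annual escrow = $5,153.88
Base monthly escrow = $5,153.88 ÷ 12 = $429.49
Required reserve = 1 × $429.49 = $429.49
Excess over cushion: $1,128.00 − $429.49 = $698.51

$698.51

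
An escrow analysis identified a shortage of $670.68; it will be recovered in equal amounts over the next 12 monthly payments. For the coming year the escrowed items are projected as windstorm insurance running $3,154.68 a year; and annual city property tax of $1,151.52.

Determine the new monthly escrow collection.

Windstorm insurance: $3,154.68/yr
City property tax: $1,151.52/yr
Total per year = $4,306.20
Per month = $4,306.20 ÷ 12 = $358.85
Monthly shortage recovery: $670.68 ÷ 12 = $55.89
New monthly escrow = $358.85 + $55.89 = $414.74

$414.74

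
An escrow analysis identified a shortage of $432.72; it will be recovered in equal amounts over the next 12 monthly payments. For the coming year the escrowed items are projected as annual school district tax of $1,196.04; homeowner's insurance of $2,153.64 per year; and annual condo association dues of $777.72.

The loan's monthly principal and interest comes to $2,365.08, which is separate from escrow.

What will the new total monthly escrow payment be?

$380.01

School district tax = $1,196.04 per year
Homeowner's insurance = $2,153.64 per year
Condo association dues = $777.72 per year
Total per year = $1,196.04 + $2,153.64 + $777.72 = $4,127.40
Monthly escrow = $4,127.40 / 12 = $343.95
Monthly shortage recovery: $432.72 ÷ 12 = $36.06
New monthly escrow = $343.95 + $36.06 = $380.01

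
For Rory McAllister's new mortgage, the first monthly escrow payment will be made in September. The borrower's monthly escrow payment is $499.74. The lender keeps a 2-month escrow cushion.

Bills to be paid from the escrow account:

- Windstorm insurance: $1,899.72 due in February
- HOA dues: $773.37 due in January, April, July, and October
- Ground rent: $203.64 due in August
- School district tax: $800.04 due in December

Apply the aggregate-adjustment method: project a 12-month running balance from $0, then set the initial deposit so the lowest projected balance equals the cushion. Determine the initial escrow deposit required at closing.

Cushion = 2 × $499.74 = $999.48
Trial balance (start $0, +$499.74 each month, − disbursements):
  Sep: +$499.74 → $499.74
  Oct: +$499.74 − $773.37 → $226.11
  Nov: +$499.74 → $725.85
  Dec: +$499.74 − $800.04 → $425.55
  Jan: +$499.74 − $773.37 → $151.92
  Feb: +$499.74 − $1,899.72 → -$1,248.06
  Mar: +$499.74 → -$748.32
  Apr: +$499.74 − $773.37 → -$1,021.95
  May: +$499.74 → -$522.21
  Jun: +$499.74 → -$22.47
  Jul: +$499.74 − $773.37 → -$296.10
  Aug: +$499.74 − $203.64 → $0.00
Lowest trial balance = -$1,248.06 (Feb)
Initial deposit = cushion − low point = $999.48 − (-$1,248.06) = $2,247.54

$2,247.54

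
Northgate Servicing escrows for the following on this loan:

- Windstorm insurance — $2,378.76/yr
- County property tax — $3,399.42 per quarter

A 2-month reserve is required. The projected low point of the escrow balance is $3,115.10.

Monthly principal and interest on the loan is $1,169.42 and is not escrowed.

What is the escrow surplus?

Windstorm insurance — $2,378.76 per year
County property tax — $3,399.42 × 4 = $13,597.68 per year
Total annual escrow = $15,976.44
Base monthly escrow = $15,976.44 / 12 = $1,331.37
Required cushion = 2 × $1,331.37 = $2,662.74
Excess over cushion: $3,115.10 − $2,662.74 = $452.36

$452.36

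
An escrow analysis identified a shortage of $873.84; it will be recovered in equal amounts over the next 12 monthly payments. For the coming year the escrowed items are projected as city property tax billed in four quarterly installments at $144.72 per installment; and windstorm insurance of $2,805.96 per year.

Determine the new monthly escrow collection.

City property tax — $144.72 × 4 = $578.88 per year
Windstorm insurance — $2,805.96 per year
Total annual escrow = $3,384.84
Per month = $3,384.84 ÷ 12 = $282.07
Shortage spread = $873.84 / 12 = $72.82/mo
Adjusted monthly = $282.07 + $72.82 = $354.89

$354.89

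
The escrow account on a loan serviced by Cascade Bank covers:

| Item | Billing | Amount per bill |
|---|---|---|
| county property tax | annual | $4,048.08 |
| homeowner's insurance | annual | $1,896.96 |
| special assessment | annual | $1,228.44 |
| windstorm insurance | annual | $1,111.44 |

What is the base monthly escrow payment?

County property tax = $4,048.08
Homeowner's insurance = $1,896.96
Special assessment = $1,228.44
Windstorm insurance = $1,111.44
Total per year = $4,048.08 + $1,896.96 + $1,228.44 + $1,111.44 = $8,284.92
Per month = $8,284.92 / 12 = $690.41

$690.41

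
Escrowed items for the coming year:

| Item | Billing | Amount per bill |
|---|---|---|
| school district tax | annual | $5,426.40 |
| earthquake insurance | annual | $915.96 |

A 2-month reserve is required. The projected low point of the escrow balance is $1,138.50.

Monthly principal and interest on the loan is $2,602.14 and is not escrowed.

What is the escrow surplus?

School district tax — $5,426.40 annually
Earthquake insurance — $915.96 annually
Combined annual = $5,426.40 + $915.96 = $6,342.36
Base monthly escrow = $6,342.36 / 12 = $528.53
Cushion = 2 × $528.53 = $1,057.06
Surplus = $1,138.50 − $1,057.06 = $81.44

$81.44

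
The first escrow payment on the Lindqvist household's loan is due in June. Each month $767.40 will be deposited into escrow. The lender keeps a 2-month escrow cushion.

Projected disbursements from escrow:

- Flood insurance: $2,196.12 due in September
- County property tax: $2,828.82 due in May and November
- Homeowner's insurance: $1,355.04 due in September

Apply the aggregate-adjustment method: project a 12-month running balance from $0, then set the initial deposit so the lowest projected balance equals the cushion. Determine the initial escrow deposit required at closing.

$3,310.38

Cushion = 2 × $767.40 = $1,534.80
Trial balance (start $0, +$767.40 each month, − disbursements):
  Jun: +$767.40 → $767.40
  Jul: +$767.40 → $1,534.80
  Aug: +$767.40 → $2,302.20
  Sep: +$767.40 − $3,551.16 → -$481.56
  Oct: +$767.40 → $285.84
  Nov: +$767.40 − $2,828.82 → -$1,775.58
  Dec: +$767.40 → -$1,008.18
  Jan: +$767.40 → -$240.78
  Feb: +$767.40 → $526.62
  Mar: +$767.40 → $1,294.02
  Apr: +$767.40 → $2,061.42
  May: +$767.40 − $2,828.82 → $0.00
Lowest trial balance = -$1,775.58 (Nov)
Initial deposit = cushion − low point = $1,534.80 − (-$1,775.58) = $3,310.38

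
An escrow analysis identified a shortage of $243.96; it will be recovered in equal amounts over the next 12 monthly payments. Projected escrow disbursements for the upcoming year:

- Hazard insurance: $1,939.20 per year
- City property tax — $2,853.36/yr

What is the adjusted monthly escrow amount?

Hazard insurance: $1,939.20 annually
City property tax: $2,853.36 annually
Combined annual = $1,939.20 + $2,853.36 = $4,792.56
Monthly escrow = $4,792.56 ÷ 12 = $399.38
Shortage spread = $243.96 / 12 = $20.33/mo
Adjusted monthly = $399.38 + $20.33 = $419.71

$419.71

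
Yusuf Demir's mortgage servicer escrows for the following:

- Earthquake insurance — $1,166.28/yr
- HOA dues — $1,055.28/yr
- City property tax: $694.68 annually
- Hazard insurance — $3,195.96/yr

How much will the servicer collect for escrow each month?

$509.35

Earthquake insurance = $1,166.28 annually
HOA dues = $1,055.28 annually
City property tax = $694.68 annually
Hazard insurance = $3,195.96 annually
Yearly total = $6,112.20
Base monthly escrow = $6,112.20 ÷ 12 = $509.35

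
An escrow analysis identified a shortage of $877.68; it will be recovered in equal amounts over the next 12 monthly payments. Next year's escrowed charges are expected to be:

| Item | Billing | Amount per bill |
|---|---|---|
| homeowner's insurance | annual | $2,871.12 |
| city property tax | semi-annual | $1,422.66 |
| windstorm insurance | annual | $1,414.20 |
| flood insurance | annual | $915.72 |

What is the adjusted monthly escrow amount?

$743.67

Homeowner's insurance — $2,871.12
City property tax — $1,422.66 × 2 = $2,845.32
Windstorm insurance — $1,414.20
Flood insurance — $915.72
Total per year = $2,871.12 + $2,845.32 + $1,414.20 + $915.72 = $8,046.36
Per month = $8,046.36 / 12 = $670.53
Monthly shortage recovery: $877.68 ÷ 12 = $73.14
Adjusted monthly = $670.53 + $73.14 = $743.67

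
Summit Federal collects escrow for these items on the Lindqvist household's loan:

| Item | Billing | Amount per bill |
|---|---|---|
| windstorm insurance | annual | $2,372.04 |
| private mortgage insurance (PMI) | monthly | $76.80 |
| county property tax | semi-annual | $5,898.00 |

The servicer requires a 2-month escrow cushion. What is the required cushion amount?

$2,514.94

Windstorm insurance: $2,372.04/yr
Private mortgage insurance (PMI): $76.80 × 12 = $921.60/yr
County property tax: $5,898.00 × 2 = $11,796.00/yr
Yearly total = $15,089.64
Monthly = $15,089.64 ÷ 12 = $1,257.47
Reserve = 2 × $1,257.47 = $2,514.94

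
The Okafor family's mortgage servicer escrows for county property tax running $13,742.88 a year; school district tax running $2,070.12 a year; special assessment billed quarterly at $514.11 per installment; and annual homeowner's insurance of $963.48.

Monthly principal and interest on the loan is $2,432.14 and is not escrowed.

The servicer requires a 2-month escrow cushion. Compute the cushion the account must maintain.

$3,138.82

County property tax: $13,742.88 per year
School district tax: $2,070.12 per year
Special assessment: $514.11 × 4 = $2,056.44 per year
Homeowner's insurance: $963.48 per year
Combined annual = $13,742.88 + $2,070.12 + $2,056.44 + $963.48 = $18,832.92
Base monthly escrow = $18,832.92 ÷ 12 = $1,569.41
Required cushion = 2 × $1,569.41 = $3,138.82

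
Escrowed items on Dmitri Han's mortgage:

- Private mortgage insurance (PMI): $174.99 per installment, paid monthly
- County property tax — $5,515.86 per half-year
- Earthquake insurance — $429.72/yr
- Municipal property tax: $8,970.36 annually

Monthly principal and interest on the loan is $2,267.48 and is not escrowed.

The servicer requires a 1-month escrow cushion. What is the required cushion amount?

Private mortgage insurance (PMI) = $174.99 × 12 = $2,099.88 per year
County property tax = $5,515.86 × 2 = $11,031.72 per year
Earthquake insurance = $429.72 per year
Municipal property tax = $8,970.36 per year
Annual escrow total = $2,099.88 + $11,031.72 + $429.72 + $8,970.36 = $22,531.68
Per month = $22,531.68 / 12 = $1,877.64
Reserve = 1 × $1,877.64 = $1,877.64

$1,877.64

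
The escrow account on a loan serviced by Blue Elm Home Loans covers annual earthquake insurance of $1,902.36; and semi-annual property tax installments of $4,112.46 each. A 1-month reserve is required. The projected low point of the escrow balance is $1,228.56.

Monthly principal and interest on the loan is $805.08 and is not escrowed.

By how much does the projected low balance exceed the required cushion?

Earthquake insurance = $1,902.36 annually
Property tax = $4,112.46 × 2 = $8,224.92 annually
Annual escrow total = $1,902.36 + $8,224.92 = $10,127.28
Monthly = $10,127.28 / 12 = $843.94
Required cushion = 1 × $843.94 = $843.94
Excess over cushion: $1,228.56 − $843.94 = $384.62

$384.62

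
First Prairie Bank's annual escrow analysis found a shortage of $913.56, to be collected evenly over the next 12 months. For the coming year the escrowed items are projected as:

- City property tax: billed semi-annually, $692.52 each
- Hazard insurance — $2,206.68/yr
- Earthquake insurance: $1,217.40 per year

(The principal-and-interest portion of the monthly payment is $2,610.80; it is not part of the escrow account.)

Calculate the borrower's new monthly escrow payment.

City property tax = $692.52 × 2 = $1,385.04 annually
Hazard insurance = $2,206.68 annually
Earthquake insurance = $1,217.40 annually
Annual escrow total = $4,809.12
Monthly = $4,809.12 ÷ 12 = $400.76
Shortage spread = $913.56 ÷ 12 = $76.13/mo
New monthly escrow = $400.76 + $76.13 = $476.89

$476.89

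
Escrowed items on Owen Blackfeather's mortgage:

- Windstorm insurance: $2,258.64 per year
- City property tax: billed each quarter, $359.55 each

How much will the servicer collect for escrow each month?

$308.07

Windstorm insurance: $2,258.64 per year
City property tax: $359.55 × 4 = $1,438.20 per year
Annual escrow total = $2,258.64 + $1,438.20 = $3,696.84
Base monthly escrow = $3,696.84 ÷ 12 = $308.07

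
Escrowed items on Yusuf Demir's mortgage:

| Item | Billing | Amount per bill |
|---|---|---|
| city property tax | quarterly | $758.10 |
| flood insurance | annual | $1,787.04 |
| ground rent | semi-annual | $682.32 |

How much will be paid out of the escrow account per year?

City property tax — $758.10 × 4 = $3,032.40 annually
Flood insurance — $1,787.04 annually
Ground rent — $682.32 × 2 = $1,364.64 annually
Total annual escrow = $3,032.40 + $1,787.04 + $1,364.64 = $6,184.08

$6,184.08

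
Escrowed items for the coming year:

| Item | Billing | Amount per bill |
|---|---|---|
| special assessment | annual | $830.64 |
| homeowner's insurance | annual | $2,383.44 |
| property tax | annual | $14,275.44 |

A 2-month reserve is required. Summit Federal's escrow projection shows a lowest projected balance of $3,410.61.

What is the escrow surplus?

Special assessment = $830.64 per year
Homeowner's insurance = $2,383.44 per year
Property tax = $14,275.44 per year
Total per year = $17,489.52
Base monthly escrow = $17,489.52 ÷ 12 = $1,457.46
Cushion = 2 × $1,457.46 = $2,914.92
Surplus = $3,410.61 − $2,914.92 = $495.69

$495.69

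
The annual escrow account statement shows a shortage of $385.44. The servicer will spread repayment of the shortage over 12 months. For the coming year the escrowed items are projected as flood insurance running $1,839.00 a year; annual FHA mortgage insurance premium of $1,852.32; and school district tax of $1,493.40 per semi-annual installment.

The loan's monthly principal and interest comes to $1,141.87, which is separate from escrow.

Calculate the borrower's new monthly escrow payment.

Flood insurance = $1,839.00/yr
FHA mortgage insurance premium = $1,852.32/yr
School district tax = $1,493.40 × 2 = $2,986.80/yr
Total annual escrow = $1,839.00 + $1,852.32 + $2,986.80 = $6,678.12
Monthly = $6,678.12 ÷ 12 = $556.51
Monthly shortage recovery: $385.44 / 12 = $32.12
New monthly escrow = $556.51 + $32.12 = $588.63

$588.63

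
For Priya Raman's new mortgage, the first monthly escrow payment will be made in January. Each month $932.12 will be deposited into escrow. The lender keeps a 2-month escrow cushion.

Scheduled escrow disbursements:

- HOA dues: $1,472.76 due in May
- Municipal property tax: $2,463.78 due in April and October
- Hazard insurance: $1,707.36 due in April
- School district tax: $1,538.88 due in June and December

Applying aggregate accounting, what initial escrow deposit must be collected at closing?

$3,454.30

Cushion = 2 × $932.12 = $1,864.24
Trial balance (start $0, +$932.12 each month, − disbursements):
  Jan: +$932.12 → $932.12
  Feb: +$932.12 → $1,864.24
  Mar: +$932.12 → $2,796.36
  Apr: +$932.12 − $4,171.14 → -$442.66
  May: +$932.12 − $1,472.76 → -$983.30
  Jun: +$932.12 − $1,538.88 → -$1,590.06
  Jul: +$932.12 → -$657.94
  Aug: +$932.12 → $274.18
  Sep: +$932.12 → $1,206.30
  Oct: +$932.12 − $2,463.78 → -$325.36
  Nov: +$932.12 → $606.76
  Dec: +$932.12 − $1,538.88 → $0.00
Lowest trial balance = -$1,590.06 (Jun)
Initial deposit = cushion − low point = $1,864.24 − (-$1,590.06) = $3,454.30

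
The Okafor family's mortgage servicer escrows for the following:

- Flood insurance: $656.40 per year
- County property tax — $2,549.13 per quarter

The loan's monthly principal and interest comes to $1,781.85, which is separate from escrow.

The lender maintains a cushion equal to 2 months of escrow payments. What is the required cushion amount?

$1,808.82

Flood insurance — $656.40
County property tax — $2,549.13 × 4 = $10,196.52
Yearly total = $656.40 + $10,196.52 = $10,852.92
Monthly escrow = $10,852.92 / 12 = $904.41
Cushion = 2 × $904.41 = $1,808.82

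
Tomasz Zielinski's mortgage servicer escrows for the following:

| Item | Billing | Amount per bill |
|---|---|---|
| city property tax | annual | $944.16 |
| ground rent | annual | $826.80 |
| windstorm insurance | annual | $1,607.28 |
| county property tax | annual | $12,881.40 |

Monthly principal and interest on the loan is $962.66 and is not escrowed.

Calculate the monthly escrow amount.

$1,354.97

City property tax — $944.16 annually
Ground rent — $826.80 annually
Windstorm insurance — $1,607.28 annually
County property tax — $12,881.40 annually
Total annual escrow = $944.16 + $826.80 + $1,607.28 + $12,881.40 = $16,259.64
Monthly escrow = $16,259.64 ÷ 12 = $1,354.97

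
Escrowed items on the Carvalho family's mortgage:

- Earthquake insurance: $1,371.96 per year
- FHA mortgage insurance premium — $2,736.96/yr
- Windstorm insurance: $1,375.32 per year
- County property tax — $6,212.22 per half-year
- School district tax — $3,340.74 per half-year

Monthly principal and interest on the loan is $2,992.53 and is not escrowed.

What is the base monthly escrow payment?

Earthquake insurance = $1,371.96 per year
FHA mortgage insurance premium = $2,736.96 per year
Windstorm insurance = $1,375.32 per year
County property tax = $6,212.22 × 2 = $12,424.44 per year
School district tax = $3,340.74 × 2 = $6,681.48 per year
Total per year = $1,371.96 + $2,736.96 + $1,375.32 + $12,424.44 + $6,681.48 = $24,590.16
Monthly = $24,590.16 / 12 = $2,049.18

$2,049.18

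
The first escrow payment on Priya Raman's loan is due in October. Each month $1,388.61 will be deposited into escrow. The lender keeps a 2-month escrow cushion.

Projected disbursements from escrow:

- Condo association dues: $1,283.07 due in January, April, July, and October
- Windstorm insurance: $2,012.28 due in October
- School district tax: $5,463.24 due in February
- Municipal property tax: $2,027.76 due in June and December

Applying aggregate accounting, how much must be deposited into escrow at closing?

Cushion = 2 × $1,388.61 = $2,777.22
Trial balance (start $0, +$1,388.61 each month, − disbursements):
  Oct: +$1,388.61 − $3,295.35 → -$1,906.74
  Nov: +$1,388.61 → -$518.13
  Dec: +$1,388.61 − $2,027.76 → -$1,157.28
  Jan: +$1,388.61 − $1,283.07 → -$1,051.74
  Feb: +$1,388.61 − $5,463.24 → -$5,126.37
  Mar: +$1,388.61 → -$3,737.76
  Apr: +$1,388.61 − $1,283.07 → -$3,632.22
  May: +$1,388.61 → -$2,243.61
  Jun: +$1,388.61 − $2,027.76 → -$2,882.76
  Jul: +$1,388.61 − $1,283.07 → -$2,777.22
  Aug: +$1,388.61 → -$1,388.61
  Sep: +$1,388.61 → $0.00
Lowest trial balance = -$5,126.37 (Feb)
Initial deposit = cushion − low point = $2,777.22 − (-$5,126.37) = $7,903.59

$7,903.59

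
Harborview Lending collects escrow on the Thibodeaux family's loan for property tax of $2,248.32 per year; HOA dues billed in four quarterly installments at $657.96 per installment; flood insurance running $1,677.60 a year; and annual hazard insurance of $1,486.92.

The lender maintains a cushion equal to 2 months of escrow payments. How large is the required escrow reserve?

$1,340.78

Property tax = $2,248.32/yr
HOA dues = $657.96 × 4 = $2,631.84/yr
Flood insurance = $1,677.60/yr
Hazard insurance = $1,486.92/yr
Yearly total = $8,044.68
Monthly = $8,044.68 ÷ 12 = $670.39
Reserve = 2 × $670.39 = $1,340.78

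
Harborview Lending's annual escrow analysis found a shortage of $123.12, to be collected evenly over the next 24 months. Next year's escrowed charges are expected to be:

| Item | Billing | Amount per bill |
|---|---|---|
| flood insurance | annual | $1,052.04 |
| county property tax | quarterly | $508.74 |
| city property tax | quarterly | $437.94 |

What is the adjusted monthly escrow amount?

$408.36

Flood insurance = $1,052.04/yr
County property tax = $508.74 × 4 = $2,034.96/yr
City property tax = $437.94 × 4 = $1,751.76/yr
Annual escrow total = $1,052.04 + $2,034.96 + $1,751.76 = $4,838.76
Monthly escrow = $4,838.76 ÷ 12 = $403.23
Shortage per month = $123.12 / 24 = $5.13
Adjusted monthly = $403.23 + $5.13 = $408.36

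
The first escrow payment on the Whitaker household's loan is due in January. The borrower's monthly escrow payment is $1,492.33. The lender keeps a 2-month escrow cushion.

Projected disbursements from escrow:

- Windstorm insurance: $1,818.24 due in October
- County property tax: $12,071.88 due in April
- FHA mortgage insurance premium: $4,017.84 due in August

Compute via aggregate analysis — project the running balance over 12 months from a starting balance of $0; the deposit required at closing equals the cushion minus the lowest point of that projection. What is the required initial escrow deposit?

Cushion = 2 × $1,492.33 = $2,984.66
Trial balance (start $0, +$1,492.33 each month, − disbursements):
  Jan: +$1,492.33 → $1,492.33
  Feb: +$1,492.33 → $2,984.66
  Mar: +$1,492.33 → $4,476.99
  Apr: +$1,492.33 − $12,071.88 → -$6,102.56
  May: +$1,492.33 → -$4,610.23
  Jun: +$1,492.33 → -$3,117.90
  Jul: +$1,492.33 → -$1,625.57
  Aug: +$1,492.33 − $4,017.84 → -$4,151.08
  Sep: +$1,492.33 → -$2,658.75
  Oct: +$1,492.33 − $1,818.24 → -$2,984.66
  Nov: +$1,492.33 → -$1,492.33
  Dec: +$1,492.33 → $0.00
Lowest trial balance = -$6,102.56 (Apr)
Initial deposit = cushion − low point = $2,984.66 − (-$6,102.56) = $9,087.22

$9,087.22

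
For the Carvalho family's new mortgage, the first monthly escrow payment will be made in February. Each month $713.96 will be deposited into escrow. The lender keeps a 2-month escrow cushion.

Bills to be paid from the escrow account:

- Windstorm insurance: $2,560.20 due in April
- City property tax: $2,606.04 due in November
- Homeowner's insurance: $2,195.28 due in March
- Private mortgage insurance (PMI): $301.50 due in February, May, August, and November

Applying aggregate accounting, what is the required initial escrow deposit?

$4,343.02

Cushion = 2 × $713.96 = $1,427.92
Trial balance (start $0, +$713.96 each month, − disbursements):
  Feb: +$713.96 − $301.50 → $412.46
  Mar: +$713.96 − $2,195.28 → -$1,068.86
  Apr: +$713.96 − $2,560.20 → -$2,915.10
  May: +$713.96 − $301.50 → -$2,502.64
  Jun: +$713.96 → -$1,788.68
  Jul: +$713.96 → -$1,074.72
  Aug: +$713.96 − $301.50 → -$662.26
  Sep: +$713.96 → $51.70
  Oct: +$713.96 → $765.66
  Nov: +$713.96 − $2,907.54 → -$1,427.92
  Dec: +$713.96 → -$713.96
  Jan: +$713.96 → $0.00
Lowest trial balance = -$2,915.10 (Apr)
Initial deposit = cushion − low point = $1,427.92 − (-$2,915.10) = $4,343.02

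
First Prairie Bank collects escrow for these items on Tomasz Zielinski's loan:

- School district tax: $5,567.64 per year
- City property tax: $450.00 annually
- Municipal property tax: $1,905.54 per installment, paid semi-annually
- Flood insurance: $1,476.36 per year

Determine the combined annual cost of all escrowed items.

$11,305.08

School district tax: $5,567.64
City property tax: $450.00
Municipal property tax: $1,905.54 × 2 = $3,811.08
Flood insurance: $1,476.36
Total per year = $11,305.08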